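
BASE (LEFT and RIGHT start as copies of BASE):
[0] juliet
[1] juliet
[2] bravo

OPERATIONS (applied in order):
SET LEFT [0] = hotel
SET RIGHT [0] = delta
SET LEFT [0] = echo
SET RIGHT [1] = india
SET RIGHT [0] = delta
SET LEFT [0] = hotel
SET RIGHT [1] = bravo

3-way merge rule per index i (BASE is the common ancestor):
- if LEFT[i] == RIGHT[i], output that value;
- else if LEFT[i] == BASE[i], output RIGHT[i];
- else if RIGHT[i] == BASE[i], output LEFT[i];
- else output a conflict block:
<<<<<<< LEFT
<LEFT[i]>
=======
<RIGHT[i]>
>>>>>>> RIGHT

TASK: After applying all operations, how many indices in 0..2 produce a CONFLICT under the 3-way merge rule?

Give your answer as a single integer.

Final LEFT:  [hotel, juliet, bravo]
Final RIGHT: [delta, bravo, bravo]
i=0: BASE=juliet L=hotel R=delta all differ -> CONFLICT
i=1: L=juliet=BASE, R=bravo -> take RIGHT -> bravo
i=2: L=bravo R=bravo -> agree -> bravo
Conflict count: 1

Answer: 1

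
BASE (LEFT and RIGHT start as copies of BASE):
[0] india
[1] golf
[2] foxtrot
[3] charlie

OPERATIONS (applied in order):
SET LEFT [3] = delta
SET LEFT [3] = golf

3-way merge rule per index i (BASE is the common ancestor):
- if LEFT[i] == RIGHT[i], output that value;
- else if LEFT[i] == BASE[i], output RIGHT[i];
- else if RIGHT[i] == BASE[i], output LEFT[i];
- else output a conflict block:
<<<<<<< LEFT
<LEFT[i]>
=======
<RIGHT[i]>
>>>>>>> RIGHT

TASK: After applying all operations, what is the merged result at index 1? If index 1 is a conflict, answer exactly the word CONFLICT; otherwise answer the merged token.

Final LEFT:  [india, golf, foxtrot, golf]
Final RIGHT: [india, golf, foxtrot, charlie]
i=0: L=india R=india -> agree -> india
i=1: L=golf R=golf -> agree -> golf
i=2: L=foxtrot R=foxtrot -> agree -> foxtrot
i=3: L=golf, R=charlie=BASE -> take LEFT -> golf
Index 1 -> golf

Answer: golf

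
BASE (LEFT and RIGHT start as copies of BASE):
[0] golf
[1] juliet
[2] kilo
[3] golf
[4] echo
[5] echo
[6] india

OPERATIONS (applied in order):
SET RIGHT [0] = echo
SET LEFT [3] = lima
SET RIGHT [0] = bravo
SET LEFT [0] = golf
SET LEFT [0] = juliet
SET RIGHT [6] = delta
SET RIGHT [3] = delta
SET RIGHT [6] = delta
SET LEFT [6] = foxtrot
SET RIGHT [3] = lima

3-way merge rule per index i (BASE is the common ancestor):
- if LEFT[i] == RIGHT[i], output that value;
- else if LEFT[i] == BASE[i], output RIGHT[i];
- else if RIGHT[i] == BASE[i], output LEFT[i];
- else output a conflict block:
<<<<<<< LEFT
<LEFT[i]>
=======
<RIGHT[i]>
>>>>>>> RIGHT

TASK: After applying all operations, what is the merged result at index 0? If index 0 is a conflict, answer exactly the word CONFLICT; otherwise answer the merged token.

Answer: CONFLICT

Derivation:
Final LEFT:  [juliet, juliet, kilo, lima, echo, echo, foxtrot]
Final RIGHT: [bravo, juliet, kilo, lima, echo, echo, delta]
i=0: BASE=golf L=juliet R=bravo all differ -> CONFLICT
i=1: L=juliet R=juliet -> agree -> juliet
i=2: L=kilo R=kilo -> agree -> kilo
i=3: L=lima R=lima -> agree -> lima
i=4: L=echo R=echo -> agree -> echo
i=5: L=echo R=echo -> agree -> echo
i=6: BASE=india L=foxtrot R=delta all differ -> CONFLICT
Index 0 -> CONFLICT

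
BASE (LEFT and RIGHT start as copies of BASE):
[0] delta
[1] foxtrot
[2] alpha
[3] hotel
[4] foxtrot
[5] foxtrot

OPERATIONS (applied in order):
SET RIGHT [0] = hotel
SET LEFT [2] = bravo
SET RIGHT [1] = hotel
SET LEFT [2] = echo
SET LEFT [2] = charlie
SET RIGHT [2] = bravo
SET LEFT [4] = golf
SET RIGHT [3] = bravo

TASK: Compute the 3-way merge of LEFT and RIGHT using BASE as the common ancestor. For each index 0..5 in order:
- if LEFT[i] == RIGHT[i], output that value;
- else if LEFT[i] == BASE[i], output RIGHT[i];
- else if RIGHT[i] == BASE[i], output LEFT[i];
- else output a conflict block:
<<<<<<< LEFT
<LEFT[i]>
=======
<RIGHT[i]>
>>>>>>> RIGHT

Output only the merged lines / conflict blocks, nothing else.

Final LEFT:  [delta, foxtrot, charlie, hotel, golf, foxtrot]
Final RIGHT: [hotel, hotel, bravo, bravo, foxtrot, foxtrot]
i=0: L=delta=BASE, R=hotel -> take RIGHT -> hotel
i=1: L=foxtrot=BASE, R=hotel -> take RIGHT -> hotel
i=2: BASE=alpha L=charlie R=bravo all differ -> CONFLICT
i=3: L=hotel=BASE, R=bravo -> take RIGHT -> bravo
i=4: L=golf, R=foxtrot=BASE -> take LEFT -> golf
i=5: L=foxtrot R=foxtrot -> agree -> foxtrot

Answer: hotel
hotel
<<<<<<< LEFT
charlie
=======
bravo
>>>>>>> RIGHT
bravo
golf
foxtrot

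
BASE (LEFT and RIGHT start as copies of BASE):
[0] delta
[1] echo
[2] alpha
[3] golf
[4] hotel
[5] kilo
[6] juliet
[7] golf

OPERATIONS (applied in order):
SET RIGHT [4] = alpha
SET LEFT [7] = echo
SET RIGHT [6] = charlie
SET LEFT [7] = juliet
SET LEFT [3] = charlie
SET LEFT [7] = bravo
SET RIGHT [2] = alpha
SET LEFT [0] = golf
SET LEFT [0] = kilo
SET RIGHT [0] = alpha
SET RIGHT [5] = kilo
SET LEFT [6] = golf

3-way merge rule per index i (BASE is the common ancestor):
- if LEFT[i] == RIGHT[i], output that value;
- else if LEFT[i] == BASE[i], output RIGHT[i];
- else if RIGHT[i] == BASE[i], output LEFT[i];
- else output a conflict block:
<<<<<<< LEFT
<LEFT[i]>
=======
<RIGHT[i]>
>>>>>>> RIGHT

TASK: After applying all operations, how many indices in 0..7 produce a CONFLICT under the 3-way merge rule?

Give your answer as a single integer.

Answer: 2

Derivation:
Final LEFT:  [kilo, echo, alpha, charlie, hotel, kilo, golf, bravo]
Final RIGHT: [alpha, echo, alpha, golf, alpha, kilo, charlie, golf]
i=0: BASE=delta L=kilo R=alpha all differ -> CONFLICT
i=1: L=echo R=echo -> agree -> echo
i=2: L=alpha R=alpha -> agree -> alpha
i=3: L=charlie, R=golf=BASE -> take LEFT -> charlie
i=4: L=hotel=BASE, R=alpha -> take RIGHT -> alpha
i=5: L=kilo R=kilo -> agree -> kilo
i=6: BASE=juliet L=golf R=charlie all differ -> CONFLICT
i=7: L=bravo, R=golf=BASE -> take LEFT -> bravo
Conflict count: 2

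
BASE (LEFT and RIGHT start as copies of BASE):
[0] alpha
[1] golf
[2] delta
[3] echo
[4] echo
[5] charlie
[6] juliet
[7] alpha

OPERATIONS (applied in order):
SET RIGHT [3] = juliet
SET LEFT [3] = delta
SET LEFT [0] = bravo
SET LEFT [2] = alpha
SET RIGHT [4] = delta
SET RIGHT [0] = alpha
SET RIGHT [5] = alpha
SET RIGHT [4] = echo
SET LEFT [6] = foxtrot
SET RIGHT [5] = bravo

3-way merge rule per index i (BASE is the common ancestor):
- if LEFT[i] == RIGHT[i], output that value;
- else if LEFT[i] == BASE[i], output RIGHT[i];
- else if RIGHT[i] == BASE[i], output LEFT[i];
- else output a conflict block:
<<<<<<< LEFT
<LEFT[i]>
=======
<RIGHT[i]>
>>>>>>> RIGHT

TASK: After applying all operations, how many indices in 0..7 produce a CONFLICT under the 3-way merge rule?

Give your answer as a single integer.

Final LEFT:  [bravo, golf, alpha, delta, echo, charlie, foxtrot, alpha]
Final RIGHT: [alpha, golf, delta, juliet, echo, bravo, juliet, alpha]
i=0: L=bravo, R=alpha=BASE -> take LEFT -> bravo
i=1: L=golf R=golf -> agree -> golf
i=2: L=alpha, R=delta=BASE -> take LEFT -> alpha
i=3: BASE=echo L=delta R=juliet all differ -> CONFLICT
i=4: L=echo R=echo -> agree -> echo
i=5: L=charlie=BASE, R=bravo -> take RIGHT -> bravo
i=6: L=foxtrot, R=juliet=BASE -> take LEFT -> foxtrot
i=7: L=alpha R=alpha -> agree -> alpha
Conflict count: 1

Answer: 1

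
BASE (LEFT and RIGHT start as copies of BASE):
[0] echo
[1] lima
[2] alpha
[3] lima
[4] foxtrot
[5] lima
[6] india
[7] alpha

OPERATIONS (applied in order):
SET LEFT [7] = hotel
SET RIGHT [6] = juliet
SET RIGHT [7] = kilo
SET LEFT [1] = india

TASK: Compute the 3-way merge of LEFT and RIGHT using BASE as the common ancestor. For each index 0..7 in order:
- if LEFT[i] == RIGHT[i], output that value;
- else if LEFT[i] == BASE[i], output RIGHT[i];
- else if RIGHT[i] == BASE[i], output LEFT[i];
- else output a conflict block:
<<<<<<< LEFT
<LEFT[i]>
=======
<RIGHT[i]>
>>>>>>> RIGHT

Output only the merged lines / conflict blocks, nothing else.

Answer: echo
india
alpha
lima
foxtrot
lima
juliet
<<<<<<< LEFT
hotel
=======
kilo
>>>>>>> RIGHT

Derivation:
Final LEFT:  [echo, india, alpha, lima, foxtrot, lima, india, hotel]
Final RIGHT: [echo, lima, alpha, lima, foxtrot, lima, juliet, kilo]
i=0: L=echo R=echo -> agree -> echo
i=1: L=india, R=lima=BASE -> take LEFT -> india
i=2: L=alpha R=alpha -> agree -> alpha
i=3: L=lima R=lima -> agree -> lima
i=4: L=foxtrot R=foxtrot -> agree -> foxtrot
i=5: L=lima R=lima -> agree -> lima
i=6: L=india=BASE, R=juliet -> take RIGHT -> juliet
i=7: BASE=alpha L=hotel R=kilo all differ -> CONFLICT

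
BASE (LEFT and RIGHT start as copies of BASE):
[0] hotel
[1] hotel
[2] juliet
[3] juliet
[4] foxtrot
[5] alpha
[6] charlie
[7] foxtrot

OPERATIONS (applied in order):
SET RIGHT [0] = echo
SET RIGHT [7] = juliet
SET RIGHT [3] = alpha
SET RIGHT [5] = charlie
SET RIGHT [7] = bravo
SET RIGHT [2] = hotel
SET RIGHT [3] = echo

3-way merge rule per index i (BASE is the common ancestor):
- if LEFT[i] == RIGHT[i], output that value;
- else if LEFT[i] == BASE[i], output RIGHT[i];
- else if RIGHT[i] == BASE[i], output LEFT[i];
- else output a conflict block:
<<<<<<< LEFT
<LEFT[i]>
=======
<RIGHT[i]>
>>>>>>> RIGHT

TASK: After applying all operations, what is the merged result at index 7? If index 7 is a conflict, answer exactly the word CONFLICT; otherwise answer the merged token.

Final LEFT:  [hotel, hotel, juliet, juliet, foxtrot, alpha, charlie, foxtrot]
Final RIGHT: [echo, hotel, hotel, echo, foxtrot, charlie, charlie, bravo]
i=0: L=hotel=BASE, R=echo -> take RIGHT -> echo
i=1: L=hotel R=hotel -> agree -> hotel
i=2: L=juliet=BASE, R=hotel -> take RIGHT -> hotel
i=3: L=juliet=BASE, R=echo -> take RIGHT -> echo
i=4: L=foxtrot R=foxtrot -> agree -> foxtrot
i=5: L=alpha=BASE, R=charlie -> take RIGHT -> charlie
i=6: L=charlie R=charlie -> agree -> charlie
i=7: L=foxtrot=BASE, R=bravo -> take RIGHT -> bravo
Index 7 -> bravo

Answer: bravo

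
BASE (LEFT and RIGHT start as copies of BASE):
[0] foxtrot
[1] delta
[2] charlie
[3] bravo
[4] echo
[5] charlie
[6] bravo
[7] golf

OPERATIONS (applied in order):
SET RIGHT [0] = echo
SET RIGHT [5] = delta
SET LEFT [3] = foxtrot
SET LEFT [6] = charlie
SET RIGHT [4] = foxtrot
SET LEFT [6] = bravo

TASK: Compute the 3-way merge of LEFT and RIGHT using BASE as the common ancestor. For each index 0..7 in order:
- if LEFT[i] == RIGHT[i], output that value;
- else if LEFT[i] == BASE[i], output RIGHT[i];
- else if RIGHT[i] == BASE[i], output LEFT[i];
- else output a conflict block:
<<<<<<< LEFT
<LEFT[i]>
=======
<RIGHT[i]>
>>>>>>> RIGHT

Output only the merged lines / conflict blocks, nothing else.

Answer: echo
delta
charlie
foxtrot
foxtrot
delta
bravo
golf

Derivation:
Final LEFT:  [foxtrot, delta, charlie, foxtrot, echo, charlie, bravo, golf]
Final RIGHT: [echo, delta, charlie, bravo, foxtrot, delta, bravo, golf]
i=0: L=foxtrot=BASE, R=echo -> take RIGHT -> echo
i=1: L=delta R=delta -> agree -> delta
i=2: L=charlie R=charlie -> agree -> charlie
i=3: L=foxtrot, R=bravo=BASE -> take LEFT -> foxtrot
i=4: L=echo=BASE, R=foxtrot -> take RIGHT -> foxtrot
i=5: L=charlie=BASE, R=delta -> take RIGHT -> delta
i=6: L=bravo R=bravo -> agree -> bravo
i=7: L=golf R=golf -> agree -> golf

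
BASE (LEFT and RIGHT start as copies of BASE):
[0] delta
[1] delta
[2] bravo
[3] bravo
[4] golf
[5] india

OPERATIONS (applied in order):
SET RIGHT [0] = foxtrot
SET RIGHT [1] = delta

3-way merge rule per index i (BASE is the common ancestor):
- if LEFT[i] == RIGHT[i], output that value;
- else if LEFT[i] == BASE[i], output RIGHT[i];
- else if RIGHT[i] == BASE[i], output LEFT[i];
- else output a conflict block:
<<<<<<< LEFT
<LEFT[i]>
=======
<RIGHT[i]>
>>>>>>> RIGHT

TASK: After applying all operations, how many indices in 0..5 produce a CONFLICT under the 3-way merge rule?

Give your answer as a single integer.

Final LEFT:  [delta, delta, bravo, bravo, golf, india]
Final RIGHT: [foxtrot, delta, bravo, bravo, golf, india]
i=0: L=delta=BASE, R=foxtrot -> take RIGHT -> foxtrot
i=1: L=delta R=delta -> agree -> delta
i=2: L=bravo R=bravo -> agree -> bravo
i=3: L=bravo R=bravo -> agree -> bravo
i=4: L=golf R=golf -> agree -> golf
i=5: L=india R=india -> agree -> india
Conflict count: 0

Answer: 0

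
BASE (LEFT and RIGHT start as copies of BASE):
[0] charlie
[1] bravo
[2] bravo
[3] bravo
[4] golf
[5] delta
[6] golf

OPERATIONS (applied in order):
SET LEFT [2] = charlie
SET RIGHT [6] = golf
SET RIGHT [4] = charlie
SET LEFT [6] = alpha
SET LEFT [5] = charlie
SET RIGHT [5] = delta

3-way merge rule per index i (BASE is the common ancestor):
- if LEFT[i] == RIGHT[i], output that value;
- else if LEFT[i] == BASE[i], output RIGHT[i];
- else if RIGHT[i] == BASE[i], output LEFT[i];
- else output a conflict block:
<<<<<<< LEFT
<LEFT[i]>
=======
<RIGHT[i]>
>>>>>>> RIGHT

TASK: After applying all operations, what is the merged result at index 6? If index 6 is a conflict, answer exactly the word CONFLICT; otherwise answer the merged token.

Answer: alpha

Derivation:
Final LEFT:  [charlie, bravo, charlie, bravo, golf, charlie, alpha]
Final RIGHT: [charlie, bravo, bravo, bravo, charlie, delta, golf]
i=0: L=charlie R=charlie -> agree -> charlie
i=1: L=bravo R=bravo -> agree -> bravo
i=2: L=charlie, R=bravo=BASE -> take LEFT -> charlie
i=3: L=bravo R=bravo -> agree -> bravo
i=4: L=golf=BASE, R=charlie -> take RIGHT -> charlie
i=5: L=charlie, R=delta=BASE -> take LEFT -> charlie
i=6: L=alpha, R=golf=BASE -> take LEFT -> alpha
Index 6 -> alpha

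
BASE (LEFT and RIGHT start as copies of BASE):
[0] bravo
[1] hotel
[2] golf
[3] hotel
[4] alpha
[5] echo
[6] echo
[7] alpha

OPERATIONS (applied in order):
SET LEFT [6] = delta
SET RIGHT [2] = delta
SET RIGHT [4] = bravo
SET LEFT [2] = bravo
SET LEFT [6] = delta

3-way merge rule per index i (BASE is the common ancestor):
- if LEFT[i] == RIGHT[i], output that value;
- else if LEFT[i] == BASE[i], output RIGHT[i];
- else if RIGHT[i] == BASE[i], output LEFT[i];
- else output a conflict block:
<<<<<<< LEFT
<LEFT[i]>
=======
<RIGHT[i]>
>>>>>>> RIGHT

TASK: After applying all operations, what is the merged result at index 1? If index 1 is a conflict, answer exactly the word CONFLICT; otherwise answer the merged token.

Answer: hotel

Derivation:
Final LEFT:  [bravo, hotel, bravo, hotel, alpha, echo, delta, alpha]
Final RIGHT: [bravo, hotel, delta, hotel, bravo, echo, echo, alpha]
i=0: L=bravo R=bravo -> agree -> bravo
i=1: L=hotel R=hotel -> agree -> hotel
i=2: BASE=golf L=bravo R=delta all differ -> CONFLICT
i=3: L=hotel R=hotel -> agree -> hotel
i=4: L=alpha=BASE, R=bravo -> take RIGHT -> bravo
i=5: L=echo R=echo -> agree -> echo
i=6: L=delta, R=echo=BASE -> take LEFT -> delta
i=7: L=alpha R=alpha -> agree -> alpha
Index 1 -> hotel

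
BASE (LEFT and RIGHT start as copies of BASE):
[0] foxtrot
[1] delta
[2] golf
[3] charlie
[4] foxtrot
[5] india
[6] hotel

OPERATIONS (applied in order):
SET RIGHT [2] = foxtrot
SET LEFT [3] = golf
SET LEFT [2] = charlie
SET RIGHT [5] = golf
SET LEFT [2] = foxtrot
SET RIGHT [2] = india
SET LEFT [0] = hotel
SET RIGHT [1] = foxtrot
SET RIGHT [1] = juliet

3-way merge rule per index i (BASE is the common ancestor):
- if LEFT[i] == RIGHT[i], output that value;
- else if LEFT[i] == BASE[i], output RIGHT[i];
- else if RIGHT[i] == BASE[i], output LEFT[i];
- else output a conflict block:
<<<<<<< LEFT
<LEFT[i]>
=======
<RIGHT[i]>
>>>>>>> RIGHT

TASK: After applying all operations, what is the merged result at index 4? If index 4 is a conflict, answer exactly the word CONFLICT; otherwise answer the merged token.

Answer: foxtrot

Derivation:
Final LEFT:  [hotel, delta, foxtrot, golf, foxtrot, india, hotel]
Final RIGHT: [foxtrot, juliet, india, charlie, foxtrot, golf, hotel]
i=0: L=hotel, R=foxtrot=BASE -> take LEFT -> hotel
i=1: L=delta=BASE, R=juliet -> take RIGHT -> juliet
i=2: BASE=golf L=foxtrot R=india all differ -> CONFLICT
i=3: L=golf, R=charlie=BASE -> take LEFT -> golf
i=4: L=foxtrot R=foxtrot -> agree -> foxtrot
i=5: L=india=BASE, R=golf -> take RIGHT -> golf
i=6: L=hotel R=hotel -> agree -> hotel
Index 4 -> foxtrot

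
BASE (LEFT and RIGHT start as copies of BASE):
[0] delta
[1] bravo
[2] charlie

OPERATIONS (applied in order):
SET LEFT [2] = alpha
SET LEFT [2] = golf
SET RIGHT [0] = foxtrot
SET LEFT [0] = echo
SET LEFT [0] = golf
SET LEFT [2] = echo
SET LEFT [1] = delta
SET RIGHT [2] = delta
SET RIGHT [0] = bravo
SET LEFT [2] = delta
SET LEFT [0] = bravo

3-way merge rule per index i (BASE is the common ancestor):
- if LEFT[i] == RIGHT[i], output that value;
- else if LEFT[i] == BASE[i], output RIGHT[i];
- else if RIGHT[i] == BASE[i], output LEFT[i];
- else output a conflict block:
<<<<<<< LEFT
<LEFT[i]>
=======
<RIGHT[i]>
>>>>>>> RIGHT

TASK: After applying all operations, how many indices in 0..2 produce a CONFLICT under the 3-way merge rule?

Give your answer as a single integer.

Final LEFT:  [bravo, delta, delta]
Final RIGHT: [bravo, bravo, delta]
i=0: L=bravo R=bravo -> agree -> bravo
i=1: L=delta, R=bravo=BASE -> take LEFT -> delta
i=2: L=delta R=delta -> agree -> delta
Conflict count: 0

Answer: 0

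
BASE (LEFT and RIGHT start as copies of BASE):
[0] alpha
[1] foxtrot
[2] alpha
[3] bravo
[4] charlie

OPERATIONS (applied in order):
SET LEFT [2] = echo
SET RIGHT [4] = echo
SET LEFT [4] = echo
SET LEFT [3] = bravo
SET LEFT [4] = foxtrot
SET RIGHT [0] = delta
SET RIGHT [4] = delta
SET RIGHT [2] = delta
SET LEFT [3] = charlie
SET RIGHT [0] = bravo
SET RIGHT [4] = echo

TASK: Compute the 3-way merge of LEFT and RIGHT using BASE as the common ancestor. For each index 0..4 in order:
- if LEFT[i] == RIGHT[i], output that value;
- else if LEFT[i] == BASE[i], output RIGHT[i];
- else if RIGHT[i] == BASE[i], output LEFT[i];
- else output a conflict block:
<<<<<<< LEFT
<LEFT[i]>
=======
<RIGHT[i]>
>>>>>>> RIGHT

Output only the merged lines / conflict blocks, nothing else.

Answer: bravo
foxtrot
<<<<<<< LEFT
echo
=======
delta
>>>>>>> RIGHT
charlie
<<<<<<< LEFT
foxtrot
=======
echo
>>>>>>> RIGHT

Derivation:
Final LEFT:  [alpha, foxtrot, echo, charlie, foxtrot]
Final RIGHT: [bravo, foxtrot, delta, bravo, echo]
i=0: L=alpha=BASE, R=bravo -> take RIGHT -> bravo
i=1: L=foxtrot R=foxtrot -> agree -> foxtrot
i=2: BASE=alpha L=echo R=delta all differ -> CONFLICT
i=3: L=charlie, R=bravo=BASE -> take LEFT -> charlie
i=4: BASE=charlie L=foxtrot R=echo all differ -> CONFLICT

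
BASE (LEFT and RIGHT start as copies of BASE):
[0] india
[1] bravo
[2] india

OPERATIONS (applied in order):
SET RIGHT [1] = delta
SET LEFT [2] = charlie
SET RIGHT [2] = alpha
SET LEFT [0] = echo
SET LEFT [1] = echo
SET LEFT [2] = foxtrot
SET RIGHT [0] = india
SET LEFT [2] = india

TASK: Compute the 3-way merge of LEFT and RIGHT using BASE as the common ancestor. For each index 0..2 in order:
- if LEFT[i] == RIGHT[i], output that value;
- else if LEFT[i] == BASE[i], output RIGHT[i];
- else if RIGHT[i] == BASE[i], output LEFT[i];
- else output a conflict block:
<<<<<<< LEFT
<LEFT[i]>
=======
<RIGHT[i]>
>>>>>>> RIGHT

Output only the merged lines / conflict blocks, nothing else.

Answer: echo
<<<<<<< LEFT
echo
=======
delta
>>>>>>> RIGHT
alpha

Derivation:
Final LEFT:  [echo, echo, india]
Final RIGHT: [india, delta, alpha]
i=0: L=echo, R=india=BASE -> take LEFT -> echo
i=1: BASE=bravo L=echo R=delta all differ -> CONFLICT
i=2: L=india=BASE, R=alpha -> take RIGHT -> alpha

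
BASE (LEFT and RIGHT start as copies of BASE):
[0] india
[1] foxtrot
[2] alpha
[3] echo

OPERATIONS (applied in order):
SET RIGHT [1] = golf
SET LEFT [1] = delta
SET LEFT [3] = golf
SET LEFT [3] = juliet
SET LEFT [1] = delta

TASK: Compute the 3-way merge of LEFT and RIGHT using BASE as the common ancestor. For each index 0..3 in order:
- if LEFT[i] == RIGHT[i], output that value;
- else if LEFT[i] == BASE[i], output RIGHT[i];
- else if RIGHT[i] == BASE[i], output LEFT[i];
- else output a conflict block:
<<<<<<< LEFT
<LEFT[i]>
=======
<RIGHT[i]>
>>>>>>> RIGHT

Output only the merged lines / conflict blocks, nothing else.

Final LEFT:  [india, delta, alpha, juliet]
Final RIGHT: [india, golf, alpha, echo]
i=0: L=india R=india -> agree -> india
i=1: BASE=foxtrot L=delta R=golf all differ -> CONFLICT
i=2: L=alpha R=alpha -> agree -> alpha
i=3: L=juliet, R=echo=BASE -> take LEFT -> juliet

Answer: india
<<<<<<< LEFT
delta
=======
golf
>>>>>>> RIGHT
alpha
juliet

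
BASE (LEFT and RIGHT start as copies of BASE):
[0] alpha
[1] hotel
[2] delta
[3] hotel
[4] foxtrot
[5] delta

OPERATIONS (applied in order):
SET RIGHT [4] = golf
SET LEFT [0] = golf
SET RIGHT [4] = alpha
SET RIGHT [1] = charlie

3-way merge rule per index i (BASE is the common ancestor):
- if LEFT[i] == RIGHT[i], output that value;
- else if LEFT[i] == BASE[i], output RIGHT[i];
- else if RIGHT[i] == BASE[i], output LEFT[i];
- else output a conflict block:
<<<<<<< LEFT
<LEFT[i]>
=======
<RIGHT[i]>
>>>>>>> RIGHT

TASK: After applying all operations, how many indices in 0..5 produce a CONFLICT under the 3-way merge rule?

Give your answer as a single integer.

Answer: 0

Derivation:
Final LEFT:  [golf, hotel, delta, hotel, foxtrot, delta]
Final RIGHT: [alpha, charlie, delta, hotel, alpha, delta]
i=0: L=golf, R=alpha=BASE -> take LEFT -> golf
i=1: L=hotel=BASE, R=charlie -> take RIGHT -> charlie
i=2: L=delta R=delta -> agree -> delta
i=3: L=hotel R=hotel -> agree -> hotel
i=4: L=foxtrot=BASE, R=alpha -> take RIGHT -> alpha
i=5: L=delta R=delta -> agree -> delta
Conflict count: 0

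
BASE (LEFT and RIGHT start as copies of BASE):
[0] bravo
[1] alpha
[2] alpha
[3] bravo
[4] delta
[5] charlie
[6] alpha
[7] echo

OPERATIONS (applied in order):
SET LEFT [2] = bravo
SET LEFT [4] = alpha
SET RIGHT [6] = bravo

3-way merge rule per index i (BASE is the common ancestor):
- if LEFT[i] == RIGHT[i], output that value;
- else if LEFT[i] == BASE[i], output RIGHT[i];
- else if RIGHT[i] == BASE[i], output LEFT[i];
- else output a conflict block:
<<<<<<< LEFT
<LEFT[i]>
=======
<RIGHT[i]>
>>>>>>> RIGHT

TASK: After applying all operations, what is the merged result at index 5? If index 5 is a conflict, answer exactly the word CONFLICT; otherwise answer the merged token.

Final LEFT:  [bravo, alpha, bravo, bravo, alpha, charlie, alpha, echo]
Final RIGHT: [bravo, alpha, alpha, bravo, delta, charlie, bravo, echo]
i=0: L=bravo R=bravo -> agree -> bravo
i=1: L=alpha R=alpha -> agree -> alpha
i=2: L=bravo, R=alpha=BASE -> take LEFT -> bravo
i=3: L=bravo R=bravo -> agree -> bravo
i=4: L=alpha, R=delta=BASE -> take LEFT -> alpha
i=5: L=charlie R=charlie -> agree -> charlie
i=6: L=alpha=BASE, R=bravo -> take RIGHT -> bravo
i=7: L=echo R=echo -> agree -> echo
Index 5 -> charlie

Answer: charlie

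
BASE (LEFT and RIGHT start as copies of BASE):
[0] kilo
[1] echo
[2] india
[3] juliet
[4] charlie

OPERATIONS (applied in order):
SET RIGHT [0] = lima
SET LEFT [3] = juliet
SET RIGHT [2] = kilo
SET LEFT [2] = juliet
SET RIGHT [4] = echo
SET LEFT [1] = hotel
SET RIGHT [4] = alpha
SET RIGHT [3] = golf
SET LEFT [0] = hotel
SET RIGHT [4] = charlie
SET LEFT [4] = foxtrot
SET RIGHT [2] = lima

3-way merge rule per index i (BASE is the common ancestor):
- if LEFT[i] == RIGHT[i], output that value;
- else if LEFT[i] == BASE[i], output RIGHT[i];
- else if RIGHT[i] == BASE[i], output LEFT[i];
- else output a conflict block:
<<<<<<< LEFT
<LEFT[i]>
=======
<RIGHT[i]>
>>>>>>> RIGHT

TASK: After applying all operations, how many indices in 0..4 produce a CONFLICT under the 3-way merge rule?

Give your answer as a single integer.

Final LEFT:  [hotel, hotel, juliet, juliet, foxtrot]
Final RIGHT: [lima, echo, lima, golf, charlie]
i=0: BASE=kilo L=hotel R=lima all differ -> CONFLICT
i=1: L=hotel, R=echo=BASE -> take LEFT -> hotel
i=2: BASE=india L=juliet R=lima all differ -> CONFLICT
i=3: L=juliet=BASE, R=golf -> take RIGHT -> golf
i=4: L=foxtrot, R=charlie=BASE -> take LEFT -> foxtrot
Conflict count: 2

Answer: 2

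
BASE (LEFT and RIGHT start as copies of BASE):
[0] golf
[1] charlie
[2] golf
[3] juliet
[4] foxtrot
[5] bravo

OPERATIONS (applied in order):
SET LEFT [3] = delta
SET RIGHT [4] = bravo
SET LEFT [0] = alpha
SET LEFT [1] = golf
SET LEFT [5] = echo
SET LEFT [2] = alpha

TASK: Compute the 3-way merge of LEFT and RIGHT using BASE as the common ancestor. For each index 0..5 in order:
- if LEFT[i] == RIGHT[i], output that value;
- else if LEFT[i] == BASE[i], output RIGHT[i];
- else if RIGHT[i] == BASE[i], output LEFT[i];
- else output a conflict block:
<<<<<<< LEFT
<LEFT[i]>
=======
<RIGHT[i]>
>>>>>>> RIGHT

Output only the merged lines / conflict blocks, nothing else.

Final LEFT:  [alpha, golf, alpha, delta, foxtrot, echo]
Final RIGHT: [golf, charlie, golf, juliet, bravo, bravo]
i=0: L=alpha, R=golf=BASE -> take LEFT -> alpha
i=1: L=golf, R=charlie=BASE -> take LEFT -> golf
i=2: L=alpha, R=golf=BASE -> take LEFT -> alpha
i=3: L=delta, R=juliet=BASE -> take LEFT -> delta
i=4: L=foxtrot=BASE, R=bravo -> take RIGHT -> bravo
i=5: L=echo, R=bravo=BASE -> take LEFT -> echo

Answer: alpha
golf
alpha
delta
bravo
echo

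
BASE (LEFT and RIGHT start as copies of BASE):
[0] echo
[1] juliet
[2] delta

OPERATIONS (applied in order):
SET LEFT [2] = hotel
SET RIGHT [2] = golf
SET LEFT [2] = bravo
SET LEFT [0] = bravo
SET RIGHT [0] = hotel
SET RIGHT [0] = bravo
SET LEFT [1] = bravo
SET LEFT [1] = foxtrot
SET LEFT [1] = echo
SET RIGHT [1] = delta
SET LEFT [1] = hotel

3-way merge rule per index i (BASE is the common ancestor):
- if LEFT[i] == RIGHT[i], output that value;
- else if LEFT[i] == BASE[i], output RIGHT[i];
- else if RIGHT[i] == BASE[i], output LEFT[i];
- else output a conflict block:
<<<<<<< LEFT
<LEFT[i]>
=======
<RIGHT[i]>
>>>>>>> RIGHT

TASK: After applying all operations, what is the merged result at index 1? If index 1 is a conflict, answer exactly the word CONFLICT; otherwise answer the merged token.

Answer: CONFLICT

Derivation:
Final LEFT:  [bravo, hotel, bravo]
Final RIGHT: [bravo, delta, golf]
i=0: L=bravo R=bravo -> agree -> bravo
i=1: BASE=juliet L=hotel R=delta all differ -> CONFLICT
i=2: BASE=delta L=bravo R=golf all differ -> CONFLICT
Index 1 -> CONFLICT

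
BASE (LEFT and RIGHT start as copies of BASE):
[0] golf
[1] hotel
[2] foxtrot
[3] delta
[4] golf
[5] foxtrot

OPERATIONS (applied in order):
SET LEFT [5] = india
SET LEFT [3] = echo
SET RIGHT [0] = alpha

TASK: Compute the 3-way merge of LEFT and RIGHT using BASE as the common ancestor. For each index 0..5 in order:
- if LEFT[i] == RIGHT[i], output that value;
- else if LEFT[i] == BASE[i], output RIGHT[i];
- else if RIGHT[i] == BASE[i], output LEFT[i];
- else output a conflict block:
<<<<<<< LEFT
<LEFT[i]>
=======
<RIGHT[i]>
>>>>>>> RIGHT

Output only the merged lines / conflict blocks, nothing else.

Final LEFT:  [golf, hotel, foxtrot, echo, golf, india]
Final RIGHT: [alpha, hotel, foxtrot, delta, golf, foxtrot]
i=0: L=golf=BASE, R=alpha -> take RIGHT -> alpha
i=1: L=hotel R=hotel -> agree -> hotel
i=2: L=foxtrot R=foxtrot -> agree -> foxtrot
i=3: L=echo, R=delta=BASE -> take LEFT -> echo
i=4: L=golf R=golf -> agree -> golf
i=5: L=india, R=foxtrot=BASE -> take LEFT -> india

Answer: alpha
hotel
foxtrot
echo
golf
india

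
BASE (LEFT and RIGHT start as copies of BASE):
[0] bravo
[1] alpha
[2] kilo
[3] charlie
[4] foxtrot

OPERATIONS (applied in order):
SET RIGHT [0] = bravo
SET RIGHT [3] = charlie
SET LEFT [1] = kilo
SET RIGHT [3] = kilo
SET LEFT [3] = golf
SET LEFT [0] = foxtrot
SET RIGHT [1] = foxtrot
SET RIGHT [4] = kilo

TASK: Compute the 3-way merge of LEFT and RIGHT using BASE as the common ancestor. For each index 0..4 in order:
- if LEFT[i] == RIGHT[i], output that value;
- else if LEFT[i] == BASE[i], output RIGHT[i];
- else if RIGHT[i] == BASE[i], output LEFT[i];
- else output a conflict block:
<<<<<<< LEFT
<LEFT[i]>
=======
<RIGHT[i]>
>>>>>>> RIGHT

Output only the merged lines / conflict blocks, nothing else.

Answer: foxtrot
<<<<<<< LEFT
kilo
=======
foxtrot
>>>>>>> RIGHT
kilo
<<<<<<< LEFT
golf
=======
kilo
>>>>>>> RIGHT
kilo

Derivation:
Final LEFT:  [foxtrot, kilo, kilo, golf, foxtrot]
Final RIGHT: [bravo, foxtrot, kilo, kilo, kilo]
i=0: L=foxtrot, R=bravo=BASE -> take LEFT -> foxtrot
i=1: BASE=alpha L=kilo R=foxtrot all differ -> CONFLICT
i=2: L=kilo R=kilo -> agree -> kilo
i=3: BASE=charlie L=golf R=kilo all differ -> CONFLICT
i=4: L=foxtrot=BASE, R=kilo -> take RIGHT -> kilo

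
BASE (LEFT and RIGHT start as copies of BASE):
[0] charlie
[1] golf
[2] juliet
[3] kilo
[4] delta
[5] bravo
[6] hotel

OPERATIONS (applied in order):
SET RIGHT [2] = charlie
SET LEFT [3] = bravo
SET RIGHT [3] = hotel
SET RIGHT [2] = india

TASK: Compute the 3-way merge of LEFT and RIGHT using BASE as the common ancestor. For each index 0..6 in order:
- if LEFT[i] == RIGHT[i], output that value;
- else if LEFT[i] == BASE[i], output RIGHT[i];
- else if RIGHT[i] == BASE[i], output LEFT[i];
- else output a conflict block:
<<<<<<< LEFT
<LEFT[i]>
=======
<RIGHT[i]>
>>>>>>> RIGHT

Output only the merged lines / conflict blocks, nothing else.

Answer: charlie
golf
india
<<<<<<< LEFT
bravo
=======
hotel
>>>>>>> RIGHT
delta
bravo
hotel

Derivation:
Final LEFT:  [charlie, golf, juliet, bravo, delta, bravo, hotel]
Final RIGHT: [charlie, golf, india, hotel, delta, bravo, hotel]
i=0: L=charlie R=charlie -> agree -> charlie
i=1: L=golf R=golf -> agree -> golf
i=2: L=juliet=BASE, R=india -> take RIGHT -> india
i=3: BASE=kilo L=bravo R=hotel all differ -> CONFLICT
i=4: L=delta R=delta -> agree -> delta
i=5: L=bravo R=bravo -> agree -> bravo
i=6: L=hotel R=hotel -> agree -> hotel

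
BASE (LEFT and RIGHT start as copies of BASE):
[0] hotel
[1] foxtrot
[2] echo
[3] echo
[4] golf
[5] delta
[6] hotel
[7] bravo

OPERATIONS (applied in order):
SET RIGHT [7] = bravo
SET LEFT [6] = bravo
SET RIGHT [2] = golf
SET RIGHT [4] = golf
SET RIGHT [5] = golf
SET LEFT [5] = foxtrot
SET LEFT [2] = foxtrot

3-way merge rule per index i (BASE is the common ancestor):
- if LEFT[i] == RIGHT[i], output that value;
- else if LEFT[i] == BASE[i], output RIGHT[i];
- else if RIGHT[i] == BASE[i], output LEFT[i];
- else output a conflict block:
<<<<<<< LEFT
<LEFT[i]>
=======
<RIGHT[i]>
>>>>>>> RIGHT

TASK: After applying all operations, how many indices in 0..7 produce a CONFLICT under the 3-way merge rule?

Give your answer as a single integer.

Final LEFT:  [hotel, foxtrot, foxtrot, echo, golf, foxtrot, bravo, bravo]
Final RIGHT: [hotel, foxtrot, golf, echo, golf, golf, hotel, bravo]
i=0: L=hotel R=hotel -> agree -> hotel
i=1: L=foxtrot R=foxtrot -> agree -> foxtrot
i=2: BASE=echo L=foxtrot R=golf all differ -> CONFLICT
i=3: L=echo R=echo -> agree -> echo
i=4: L=golf R=golf -> agree -> golf
i=5: BASE=delta L=foxtrot R=golf all differ -> CONFLICT
i=6: L=bravo, R=hotel=BASE -> take LEFT -> bravo
i=7: L=bravo R=bravo -> agree -> bravo
Conflict count: 2

Answer: 2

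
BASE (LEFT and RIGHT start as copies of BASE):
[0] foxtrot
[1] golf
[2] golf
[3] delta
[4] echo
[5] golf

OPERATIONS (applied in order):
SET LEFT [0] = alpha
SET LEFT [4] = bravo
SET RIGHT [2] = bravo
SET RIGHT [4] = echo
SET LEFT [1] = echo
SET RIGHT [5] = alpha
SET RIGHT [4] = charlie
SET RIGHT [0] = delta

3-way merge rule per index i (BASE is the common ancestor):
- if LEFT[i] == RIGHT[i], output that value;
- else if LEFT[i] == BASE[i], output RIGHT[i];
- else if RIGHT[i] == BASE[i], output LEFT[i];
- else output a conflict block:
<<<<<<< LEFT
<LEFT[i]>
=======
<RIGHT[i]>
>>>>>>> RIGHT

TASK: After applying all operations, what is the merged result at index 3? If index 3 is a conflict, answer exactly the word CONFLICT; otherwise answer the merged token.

Answer: delta

Derivation:
Final LEFT:  [alpha, echo, golf, delta, bravo, golf]
Final RIGHT: [delta, golf, bravo, delta, charlie, alpha]
i=0: BASE=foxtrot L=alpha R=delta all differ -> CONFLICT
i=1: L=echo, R=golf=BASE -> take LEFT -> echo
i=2: L=golf=BASE, R=bravo -> take RIGHT -> bravo
i=3: L=delta R=delta -> agree -> delta
i=4: BASE=echo L=bravo R=charlie all differ -> CONFLICT
i=5: L=golf=BASE, R=alpha -> take RIGHT -> alpha
Index 3 -> delta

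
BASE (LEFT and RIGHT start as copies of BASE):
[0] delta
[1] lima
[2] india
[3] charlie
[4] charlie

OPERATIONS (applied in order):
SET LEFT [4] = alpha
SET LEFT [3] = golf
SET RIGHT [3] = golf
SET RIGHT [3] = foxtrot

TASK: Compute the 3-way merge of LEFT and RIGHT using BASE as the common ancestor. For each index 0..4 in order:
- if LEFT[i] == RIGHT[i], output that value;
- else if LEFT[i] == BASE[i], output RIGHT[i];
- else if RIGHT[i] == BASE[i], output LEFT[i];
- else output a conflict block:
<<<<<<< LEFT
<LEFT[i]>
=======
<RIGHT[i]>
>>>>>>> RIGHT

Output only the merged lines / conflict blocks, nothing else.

Answer: delta
lima
india
<<<<<<< LEFT
golf
=======
foxtrot
>>>>>>> RIGHT
alpha

Derivation:
Final LEFT:  [delta, lima, india, golf, alpha]
Final RIGHT: [delta, lima, india, foxtrot, charlie]
i=0: L=delta R=delta -> agree -> delta
i=1: L=lima R=lima -> agree -> lima
i=2: L=india R=india -> agree -> india
i=3: BASE=charlie L=golf R=foxtrot all differ -> CONFLICT
i=4: L=alpha, R=charlie=BASE -> take LEFT -> alpha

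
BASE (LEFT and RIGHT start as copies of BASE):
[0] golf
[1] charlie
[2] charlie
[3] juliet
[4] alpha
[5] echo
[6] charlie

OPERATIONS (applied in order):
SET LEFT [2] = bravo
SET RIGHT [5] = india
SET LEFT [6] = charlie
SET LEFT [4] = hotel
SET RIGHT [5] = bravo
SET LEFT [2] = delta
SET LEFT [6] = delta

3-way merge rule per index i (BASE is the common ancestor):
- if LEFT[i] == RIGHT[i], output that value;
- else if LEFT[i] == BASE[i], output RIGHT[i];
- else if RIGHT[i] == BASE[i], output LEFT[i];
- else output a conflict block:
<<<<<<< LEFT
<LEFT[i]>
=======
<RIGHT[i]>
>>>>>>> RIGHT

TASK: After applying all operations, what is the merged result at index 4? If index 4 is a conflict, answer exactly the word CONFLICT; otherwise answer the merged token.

Final LEFT:  [golf, charlie, delta, juliet, hotel, echo, delta]
Final RIGHT: [golf, charlie, charlie, juliet, alpha, bravo, charlie]
i=0: L=golf R=golf -> agree -> golf
i=1: L=charlie R=charlie -> agree -> charlie
i=2: L=delta, R=charlie=BASE -> take LEFT -> delta
i=3: L=juliet R=juliet -> agree -> juliet
i=4: L=hotel, R=alpha=BASE -> take LEFT -> hotel
i=5: L=echo=BASE, R=bravo -> take RIGHT -> bravo
i=6: L=delta, R=charlie=BASE -> take LEFT -> delta
Index 4 -> hotel

Answer: hotel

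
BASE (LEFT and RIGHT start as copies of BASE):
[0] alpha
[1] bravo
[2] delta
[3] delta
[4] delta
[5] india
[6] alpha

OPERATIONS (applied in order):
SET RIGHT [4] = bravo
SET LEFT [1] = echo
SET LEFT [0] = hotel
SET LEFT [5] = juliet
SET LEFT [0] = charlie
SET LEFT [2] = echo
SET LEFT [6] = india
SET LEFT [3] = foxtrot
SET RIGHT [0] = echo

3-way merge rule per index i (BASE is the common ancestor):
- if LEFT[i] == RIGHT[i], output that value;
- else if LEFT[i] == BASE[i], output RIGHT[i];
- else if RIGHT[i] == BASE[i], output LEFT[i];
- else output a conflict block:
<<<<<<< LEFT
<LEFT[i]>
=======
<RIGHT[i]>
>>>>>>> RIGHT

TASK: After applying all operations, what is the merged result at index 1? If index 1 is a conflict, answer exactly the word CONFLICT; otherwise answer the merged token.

Answer: echo

Derivation:
Final LEFT:  [charlie, echo, echo, foxtrot, delta, juliet, india]
Final RIGHT: [echo, bravo, delta, delta, bravo, india, alpha]
i=0: BASE=alpha L=charlie R=echo all differ -> CONFLICT
i=1: L=echo, R=bravo=BASE -> take LEFT -> echo
i=2: L=echo, R=delta=BASE -> take LEFT -> echo
i=3: L=foxtrot, R=delta=BASE -> take LEFT -> foxtrot
i=4: L=delta=BASE, R=bravo -> take RIGHT -> bravo
i=5: L=juliet, R=india=BASE -> take LEFT -> juliet
i=6: L=india, R=alpha=BASE -> take LEFT -> india
Index 1 -> echo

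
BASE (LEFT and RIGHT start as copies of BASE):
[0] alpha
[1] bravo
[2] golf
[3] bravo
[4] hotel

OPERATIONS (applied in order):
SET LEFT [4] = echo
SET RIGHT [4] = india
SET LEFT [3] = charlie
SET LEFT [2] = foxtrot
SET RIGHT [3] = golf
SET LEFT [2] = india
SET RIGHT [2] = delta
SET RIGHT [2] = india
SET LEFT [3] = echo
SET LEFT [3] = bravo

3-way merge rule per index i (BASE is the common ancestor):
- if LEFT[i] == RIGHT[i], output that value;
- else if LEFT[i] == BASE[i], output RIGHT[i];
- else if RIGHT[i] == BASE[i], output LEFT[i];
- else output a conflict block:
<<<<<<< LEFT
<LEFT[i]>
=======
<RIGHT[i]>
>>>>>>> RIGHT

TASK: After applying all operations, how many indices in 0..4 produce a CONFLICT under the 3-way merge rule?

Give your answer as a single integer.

Final LEFT:  [alpha, bravo, india, bravo, echo]
Final RIGHT: [alpha, bravo, india, golf, india]
i=0: L=alpha R=alpha -> agree -> alpha
i=1: L=bravo R=bravo -> agree -> bravo
i=2: L=india R=india -> agree -> india
i=3: L=bravo=BASE, R=golf -> take RIGHT -> golf
i=4: BASE=hotel L=echo R=india all differ -> CONFLICT
Conflict count: 1

Answer: 1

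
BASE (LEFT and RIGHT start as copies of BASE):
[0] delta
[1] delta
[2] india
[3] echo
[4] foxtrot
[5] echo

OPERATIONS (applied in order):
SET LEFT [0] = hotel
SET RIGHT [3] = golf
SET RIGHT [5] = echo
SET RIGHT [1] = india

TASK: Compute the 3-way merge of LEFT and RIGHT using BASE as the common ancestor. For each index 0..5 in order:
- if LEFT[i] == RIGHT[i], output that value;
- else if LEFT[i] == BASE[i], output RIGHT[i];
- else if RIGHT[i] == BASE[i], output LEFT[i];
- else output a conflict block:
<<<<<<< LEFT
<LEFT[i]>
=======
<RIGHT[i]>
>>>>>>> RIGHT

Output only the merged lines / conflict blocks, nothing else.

Answer: hotel
india
india
golf
foxtrot
echo

Derivation:
Final LEFT:  [hotel, delta, india, echo, foxtrot, echo]
Final RIGHT: [delta, india, india, golf, foxtrot, echo]
i=0: L=hotel, R=delta=BASE -> take LEFT -> hotel
i=1: L=delta=BASE, R=india -> take RIGHT -> india
i=2: L=india R=india -> agree -> india
i=3: L=echo=BASE, R=golf -> take RIGHT -> golf
i=4: L=foxtrot R=foxtrot -> agree -> foxtrot
i=5: L=echo R=echo -> agree -> echo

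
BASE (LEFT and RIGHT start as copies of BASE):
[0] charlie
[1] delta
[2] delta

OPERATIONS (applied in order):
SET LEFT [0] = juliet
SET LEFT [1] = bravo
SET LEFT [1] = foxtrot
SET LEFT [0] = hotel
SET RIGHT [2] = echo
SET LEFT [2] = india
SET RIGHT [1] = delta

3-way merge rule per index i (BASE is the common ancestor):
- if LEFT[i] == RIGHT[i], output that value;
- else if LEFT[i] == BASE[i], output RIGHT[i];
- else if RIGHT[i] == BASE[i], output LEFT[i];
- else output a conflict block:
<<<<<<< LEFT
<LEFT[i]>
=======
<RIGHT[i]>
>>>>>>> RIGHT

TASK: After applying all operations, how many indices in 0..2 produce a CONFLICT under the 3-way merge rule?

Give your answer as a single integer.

Answer: 1

Derivation:
Final LEFT:  [hotel, foxtrot, india]
Final RIGHT: [charlie, delta, echo]
i=0: L=hotel, R=charlie=BASE -> take LEFT -> hotel
i=1: L=foxtrot, R=delta=BASE -> take LEFT -> foxtrot
i=2: BASE=delta L=india R=echo all differ -> CONFLICT
Conflict count: 1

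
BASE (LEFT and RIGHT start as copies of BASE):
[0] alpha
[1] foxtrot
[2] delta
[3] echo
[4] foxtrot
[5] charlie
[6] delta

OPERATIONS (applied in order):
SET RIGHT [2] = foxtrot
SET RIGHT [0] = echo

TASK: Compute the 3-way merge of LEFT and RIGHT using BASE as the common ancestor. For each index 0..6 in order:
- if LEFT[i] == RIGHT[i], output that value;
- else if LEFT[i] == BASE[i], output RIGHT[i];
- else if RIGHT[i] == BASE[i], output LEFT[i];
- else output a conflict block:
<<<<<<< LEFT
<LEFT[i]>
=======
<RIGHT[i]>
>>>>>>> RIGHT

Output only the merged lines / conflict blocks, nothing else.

Final LEFT:  [alpha, foxtrot, delta, echo, foxtrot, charlie, delta]
Final RIGHT: [echo, foxtrot, foxtrot, echo, foxtrot, charlie, delta]
i=0: L=alpha=BASE, R=echo -> take RIGHT -> echo
i=1: L=foxtrot R=foxtrot -> agree -> foxtrot
i=2: L=delta=BASE, R=foxtrot -> take RIGHT -> foxtrot
i=3: L=echo R=echo -> agree -> echo
i=4: L=foxtrot R=foxtrot -> agree -> foxtrot
i=5: L=charlie R=charlie -> agree -> charlie
i=6: L=delta R=delta -> agree -> delta

Answer: echo
foxtrot
foxtrot
echo
foxtrot
charlie
delta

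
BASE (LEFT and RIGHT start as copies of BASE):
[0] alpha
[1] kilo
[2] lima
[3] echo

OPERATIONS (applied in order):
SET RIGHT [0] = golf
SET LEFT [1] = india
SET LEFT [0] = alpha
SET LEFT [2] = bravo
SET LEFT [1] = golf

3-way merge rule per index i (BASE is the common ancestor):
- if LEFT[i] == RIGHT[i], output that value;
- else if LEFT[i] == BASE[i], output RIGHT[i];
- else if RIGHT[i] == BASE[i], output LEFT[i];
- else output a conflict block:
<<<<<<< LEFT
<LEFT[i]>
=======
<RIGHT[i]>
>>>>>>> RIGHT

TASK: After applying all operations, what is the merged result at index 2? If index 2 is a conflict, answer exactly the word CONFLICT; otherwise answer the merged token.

Answer: bravo

Derivation:
Final LEFT:  [alpha, golf, bravo, echo]
Final RIGHT: [golf, kilo, lima, echo]
i=0: L=alpha=BASE, R=golf -> take RIGHT -> golf
i=1: L=golf, R=kilo=BASE -> take LEFT -> golf
i=2: L=bravo, R=lima=BASE -> take LEFT -> bravo
i=3: L=echo R=echo -> agree -> echo
Index 2 -> bravo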